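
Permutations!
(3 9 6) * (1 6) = [0, 6, 2, 9, 4, 5, 3, 7, 8, 1] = (1 6 3 9)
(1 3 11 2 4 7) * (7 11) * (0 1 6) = (0 1 3 7 6)(2 4 11) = [1, 3, 4, 7, 11, 5, 0, 6, 8, 9, 10, 2]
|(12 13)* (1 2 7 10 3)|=10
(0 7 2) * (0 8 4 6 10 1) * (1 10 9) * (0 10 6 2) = (0 7)(1 10 6 9)(2 8 4) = [7, 10, 8, 3, 2, 5, 9, 0, 4, 1, 6]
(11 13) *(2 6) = [0, 1, 6, 3, 4, 5, 2, 7, 8, 9, 10, 13, 12, 11] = (2 6)(11 13)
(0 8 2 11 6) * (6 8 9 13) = (0 9 13 6)(2 11 8) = [9, 1, 11, 3, 4, 5, 0, 7, 2, 13, 10, 8, 12, 6]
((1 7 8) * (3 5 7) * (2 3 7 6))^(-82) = ((1 7 8)(2 3 5 6))^(-82) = (1 8 7)(2 5)(3 6)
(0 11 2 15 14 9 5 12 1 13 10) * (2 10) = [11, 13, 15, 3, 4, 12, 6, 7, 8, 5, 0, 10, 1, 2, 9, 14] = (0 11 10)(1 13 2 15 14 9 5 12)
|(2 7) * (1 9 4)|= 6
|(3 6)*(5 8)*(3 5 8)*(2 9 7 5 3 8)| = 10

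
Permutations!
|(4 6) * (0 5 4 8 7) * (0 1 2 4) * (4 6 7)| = 6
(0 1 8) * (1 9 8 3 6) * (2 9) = (0 2 9 8)(1 3 6) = [2, 3, 9, 6, 4, 5, 1, 7, 0, 8]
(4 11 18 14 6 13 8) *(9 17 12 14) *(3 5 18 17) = [0, 1, 2, 5, 11, 18, 13, 7, 4, 3, 10, 17, 14, 8, 6, 15, 16, 12, 9] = (3 5 18 9)(4 11 17 12 14 6 13 8)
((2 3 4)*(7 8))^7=(2 3 4)(7 8)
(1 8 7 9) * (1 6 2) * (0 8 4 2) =(0 8 7 9 6)(1 4 2) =[8, 4, 1, 3, 2, 5, 0, 9, 7, 6]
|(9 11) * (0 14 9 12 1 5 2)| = |(0 14 9 11 12 1 5 2)| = 8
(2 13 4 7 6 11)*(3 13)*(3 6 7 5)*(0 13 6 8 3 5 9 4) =[13, 1, 8, 6, 9, 5, 11, 7, 3, 4, 10, 2, 12, 0] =(0 13)(2 8 3 6 11)(4 9)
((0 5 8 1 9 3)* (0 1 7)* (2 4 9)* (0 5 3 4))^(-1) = (0 2 1 3)(4 9)(5 7 8)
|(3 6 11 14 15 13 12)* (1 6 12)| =6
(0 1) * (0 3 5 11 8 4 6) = (0 1 3 5 11 8 4 6) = [1, 3, 2, 5, 6, 11, 0, 7, 4, 9, 10, 8]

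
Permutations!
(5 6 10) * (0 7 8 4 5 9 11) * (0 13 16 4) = (0 7 8)(4 5 6 10 9 11 13 16) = [7, 1, 2, 3, 5, 6, 10, 8, 0, 11, 9, 13, 12, 16, 14, 15, 4]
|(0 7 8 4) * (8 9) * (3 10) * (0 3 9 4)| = |(0 7 4 3 10 9 8)| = 7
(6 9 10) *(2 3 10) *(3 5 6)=(2 5 6 9)(3 10)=[0, 1, 5, 10, 4, 6, 9, 7, 8, 2, 3]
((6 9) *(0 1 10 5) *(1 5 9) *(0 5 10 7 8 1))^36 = (10)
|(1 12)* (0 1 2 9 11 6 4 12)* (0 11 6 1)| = 10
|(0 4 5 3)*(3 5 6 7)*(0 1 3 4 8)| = |(0 8)(1 3)(4 6 7)| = 6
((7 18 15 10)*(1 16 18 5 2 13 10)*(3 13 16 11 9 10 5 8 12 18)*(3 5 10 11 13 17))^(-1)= (1 15 18 12 8 7 10 13)(2 5 16)(3 17)(9 11)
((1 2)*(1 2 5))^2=(5)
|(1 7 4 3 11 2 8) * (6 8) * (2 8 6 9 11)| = 8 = |(1 7 4 3 2 9 11 8)|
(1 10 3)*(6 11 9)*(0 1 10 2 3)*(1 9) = (0 9 6 11 1 2 3 10) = [9, 2, 3, 10, 4, 5, 11, 7, 8, 6, 0, 1]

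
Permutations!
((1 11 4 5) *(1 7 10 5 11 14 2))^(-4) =(1 2 14)(5 10 7)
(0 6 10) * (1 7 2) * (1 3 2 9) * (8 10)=[6, 7, 3, 2, 4, 5, 8, 9, 10, 1, 0]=(0 6 8 10)(1 7 9)(2 3)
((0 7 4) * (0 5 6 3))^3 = ((0 7 4 5 6 3))^3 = (0 5)(3 4)(6 7)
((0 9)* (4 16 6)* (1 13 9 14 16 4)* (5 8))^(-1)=((0 14 16 6 1 13 9)(5 8))^(-1)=(0 9 13 1 6 16 14)(5 8)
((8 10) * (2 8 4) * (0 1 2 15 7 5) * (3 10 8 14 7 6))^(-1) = ((0 1 2 14 7 5)(3 10 4 15 6))^(-1) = (0 5 7 14 2 1)(3 6 15 4 10)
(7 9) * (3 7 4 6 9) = (3 7)(4 6 9) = [0, 1, 2, 7, 6, 5, 9, 3, 8, 4]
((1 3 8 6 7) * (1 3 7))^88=((1 7 3 8 6))^88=(1 8 7 6 3)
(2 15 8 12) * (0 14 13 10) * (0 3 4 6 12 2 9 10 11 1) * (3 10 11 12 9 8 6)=[14, 0, 15, 4, 3, 5, 9, 7, 2, 11, 10, 1, 8, 12, 13, 6]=(0 14 13 12 8 2 15 6 9 11 1)(3 4)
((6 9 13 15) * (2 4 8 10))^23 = (2 10 8 4)(6 15 13 9)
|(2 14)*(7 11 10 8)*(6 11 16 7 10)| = 2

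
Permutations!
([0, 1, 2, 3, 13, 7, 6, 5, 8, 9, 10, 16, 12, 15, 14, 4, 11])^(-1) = [0, 1, 2, 3, 15, 7, 6, 5, 8, 9, 10, 16, 12, 4, 14, 13, 11]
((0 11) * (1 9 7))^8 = (11)(1 7 9)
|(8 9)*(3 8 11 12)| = |(3 8 9 11 12)| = 5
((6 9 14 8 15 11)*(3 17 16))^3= ((3 17 16)(6 9 14 8 15 11))^3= (17)(6 8)(9 15)(11 14)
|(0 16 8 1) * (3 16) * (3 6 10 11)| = 8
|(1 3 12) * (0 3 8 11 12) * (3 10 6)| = |(0 10 6 3)(1 8 11 12)| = 4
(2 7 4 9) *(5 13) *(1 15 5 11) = (1 15 5 13 11)(2 7 4 9) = [0, 15, 7, 3, 9, 13, 6, 4, 8, 2, 10, 1, 12, 11, 14, 5]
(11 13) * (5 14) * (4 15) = (4 15)(5 14)(11 13) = [0, 1, 2, 3, 15, 14, 6, 7, 8, 9, 10, 13, 12, 11, 5, 4]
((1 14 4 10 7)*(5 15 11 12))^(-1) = (1 7 10 4 14)(5 12 11 15)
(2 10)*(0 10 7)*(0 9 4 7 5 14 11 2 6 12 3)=(0 10 6 12 3)(2 5 14 11)(4 7 9)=[10, 1, 5, 0, 7, 14, 12, 9, 8, 4, 6, 2, 3, 13, 11]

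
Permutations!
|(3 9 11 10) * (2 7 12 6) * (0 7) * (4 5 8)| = 60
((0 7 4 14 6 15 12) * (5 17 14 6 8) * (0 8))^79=((0 7 4 6 15 12 8 5 17 14))^79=(0 14 17 5 8 12 15 6 4 7)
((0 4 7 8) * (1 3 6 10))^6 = ((0 4 7 8)(1 3 6 10))^6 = (0 7)(1 6)(3 10)(4 8)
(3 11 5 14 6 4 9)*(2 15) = [0, 1, 15, 11, 9, 14, 4, 7, 8, 3, 10, 5, 12, 13, 6, 2] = (2 15)(3 11 5 14 6 4 9)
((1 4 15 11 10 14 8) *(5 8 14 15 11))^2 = ((1 4 11 10 15 5 8))^2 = (1 11 15 8 4 10 5)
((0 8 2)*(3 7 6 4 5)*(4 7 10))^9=((0 8 2)(3 10 4 5)(6 7))^9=(3 10 4 5)(6 7)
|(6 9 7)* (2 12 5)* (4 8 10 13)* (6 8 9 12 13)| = 10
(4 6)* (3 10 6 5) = [0, 1, 2, 10, 5, 3, 4, 7, 8, 9, 6] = (3 10 6 4 5)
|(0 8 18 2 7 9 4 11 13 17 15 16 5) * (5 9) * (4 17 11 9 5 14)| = |(0 8 18 2 7 14 4 9 17 15 16 5)(11 13)| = 12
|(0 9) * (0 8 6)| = |(0 9 8 6)| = 4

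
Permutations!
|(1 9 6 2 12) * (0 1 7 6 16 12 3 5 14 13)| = |(0 1 9 16 12 7 6 2 3 5 14 13)| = 12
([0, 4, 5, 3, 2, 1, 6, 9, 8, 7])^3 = [0, 5, 4, 3, 1, 2, 6, 9, 8, 7]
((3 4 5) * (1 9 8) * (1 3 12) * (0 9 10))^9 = (12)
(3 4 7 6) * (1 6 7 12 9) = (1 6 3 4 12 9) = [0, 6, 2, 4, 12, 5, 3, 7, 8, 1, 10, 11, 9]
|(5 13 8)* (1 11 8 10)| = 6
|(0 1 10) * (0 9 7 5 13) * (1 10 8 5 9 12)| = 14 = |(0 10 12 1 8 5 13)(7 9)|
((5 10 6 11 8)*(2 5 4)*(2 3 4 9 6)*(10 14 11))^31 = (2 10 6 9 8 11 14 5)(3 4)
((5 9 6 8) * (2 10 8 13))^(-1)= ((2 10 8 5 9 6 13))^(-1)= (2 13 6 9 5 8 10)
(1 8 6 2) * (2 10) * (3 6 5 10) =(1 8 5 10 2)(3 6) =[0, 8, 1, 6, 4, 10, 3, 7, 5, 9, 2]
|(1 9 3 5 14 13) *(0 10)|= 6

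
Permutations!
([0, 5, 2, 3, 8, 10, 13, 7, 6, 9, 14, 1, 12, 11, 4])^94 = (1 4 11 14 13 10 6 5 8)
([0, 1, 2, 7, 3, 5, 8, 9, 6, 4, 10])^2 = [0, 1, 2, 9, 7, 5, 6, 4, 8, 3, 10]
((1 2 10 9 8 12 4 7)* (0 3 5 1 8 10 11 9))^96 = (12)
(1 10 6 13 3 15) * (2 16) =[0, 10, 16, 15, 4, 5, 13, 7, 8, 9, 6, 11, 12, 3, 14, 1, 2] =(1 10 6 13 3 15)(2 16)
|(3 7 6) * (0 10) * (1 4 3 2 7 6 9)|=14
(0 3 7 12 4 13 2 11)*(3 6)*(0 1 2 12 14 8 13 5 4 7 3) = (0 6)(1 2 11)(4 5)(7 14 8 13 12) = [6, 2, 11, 3, 5, 4, 0, 14, 13, 9, 10, 1, 7, 12, 8]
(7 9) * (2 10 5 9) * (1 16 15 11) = (1 16 15 11)(2 10 5 9 7) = [0, 16, 10, 3, 4, 9, 6, 2, 8, 7, 5, 1, 12, 13, 14, 11, 15]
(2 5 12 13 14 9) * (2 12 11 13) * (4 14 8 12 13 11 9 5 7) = (2 7 4 14 5 9 13 8 12) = [0, 1, 7, 3, 14, 9, 6, 4, 12, 13, 10, 11, 2, 8, 5]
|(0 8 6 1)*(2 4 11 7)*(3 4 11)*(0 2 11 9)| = |(0 8 6 1 2 9)(3 4)(7 11)| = 6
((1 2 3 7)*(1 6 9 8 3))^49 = (1 2)(3 8 9 6 7)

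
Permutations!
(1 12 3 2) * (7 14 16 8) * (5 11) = (1 12 3 2)(5 11)(7 14 16 8) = [0, 12, 1, 2, 4, 11, 6, 14, 7, 9, 10, 5, 3, 13, 16, 15, 8]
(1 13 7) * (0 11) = (0 11)(1 13 7) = [11, 13, 2, 3, 4, 5, 6, 1, 8, 9, 10, 0, 12, 7]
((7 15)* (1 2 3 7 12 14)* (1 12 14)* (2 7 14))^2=((1 7 15 2 3 14 12))^2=(1 15 3 12 7 2 14)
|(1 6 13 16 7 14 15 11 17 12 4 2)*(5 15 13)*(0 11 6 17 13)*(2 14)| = 33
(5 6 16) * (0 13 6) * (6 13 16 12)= [16, 1, 2, 3, 4, 0, 12, 7, 8, 9, 10, 11, 6, 13, 14, 15, 5]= (0 16 5)(6 12)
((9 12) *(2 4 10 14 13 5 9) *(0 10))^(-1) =(0 4 2 12 9 5 13 14 10)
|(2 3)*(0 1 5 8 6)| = |(0 1 5 8 6)(2 3)| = 10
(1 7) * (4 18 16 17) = (1 7)(4 18 16 17) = [0, 7, 2, 3, 18, 5, 6, 1, 8, 9, 10, 11, 12, 13, 14, 15, 17, 4, 16]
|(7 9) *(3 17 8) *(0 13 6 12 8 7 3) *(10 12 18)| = 28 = |(0 13 6 18 10 12 8)(3 17 7 9)|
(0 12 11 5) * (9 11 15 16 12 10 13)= (0 10 13 9 11 5)(12 15 16)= [10, 1, 2, 3, 4, 0, 6, 7, 8, 11, 13, 5, 15, 9, 14, 16, 12]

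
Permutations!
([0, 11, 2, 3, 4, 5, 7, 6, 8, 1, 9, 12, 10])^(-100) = [0, 1, 2, 3, 4, 5, 6, 7, 8, 9, 10, 11, 12]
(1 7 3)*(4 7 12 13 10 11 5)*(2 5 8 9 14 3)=(1 12 13 10 11 8 9 14 3)(2 5 4 7)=[0, 12, 5, 1, 7, 4, 6, 2, 9, 14, 11, 8, 13, 10, 3]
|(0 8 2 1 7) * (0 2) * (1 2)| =|(0 8)(1 7)| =2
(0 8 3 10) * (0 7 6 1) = (0 8 3 10 7 6 1) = [8, 0, 2, 10, 4, 5, 1, 6, 3, 9, 7]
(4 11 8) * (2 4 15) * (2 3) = (2 4 11 8 15 3) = [0, 1, 4, 2, 11, 5, 6, 7, 15, 9, 10, 8, 12, 13, 14, 3]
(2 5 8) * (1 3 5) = (1 3 5 8 2) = [0, 3, 1, 5, 4, 8, 6, 7, 2]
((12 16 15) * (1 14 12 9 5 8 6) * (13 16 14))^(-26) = ((1 13 16 15 9 5 8 6)(12 14))^(-26) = (1 8 9 16)(5 15 13 6)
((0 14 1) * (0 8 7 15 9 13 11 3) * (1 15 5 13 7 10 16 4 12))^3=((0 14 15 9 7 5 13 11 3)(1 8 10 16 4 12))^3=(0 9 13)(1 16)(3 15 5)(4 8)(7 11 14)(10 12)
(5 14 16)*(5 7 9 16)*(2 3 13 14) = [0, 1, 3, 13, 4, 2, 6, 9, 8, 16, 10, 11, 12, 14, 5, 15, 7] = (2 3 13 14 5)(7 9 16)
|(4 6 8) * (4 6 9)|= |(4 9)(6 8)|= 2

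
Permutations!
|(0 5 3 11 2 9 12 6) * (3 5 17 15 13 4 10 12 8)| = |(0 17 15 13 4 10 12 6)(2 9 8 3 11)| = 40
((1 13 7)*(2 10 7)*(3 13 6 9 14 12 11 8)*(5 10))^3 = ((1 6 9 14 12 11 8 3 13 2 5 10 7))^3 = (1 14 8 2 7 9 11 13 10 6 12 3 5)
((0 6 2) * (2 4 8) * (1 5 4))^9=(0 1 4 2 6 5 8)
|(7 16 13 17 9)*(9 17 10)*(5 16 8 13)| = 10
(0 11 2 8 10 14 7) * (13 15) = (0 11 2 8 10 14 7)(13 15) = [11, 1, 8, 3, 4, 5, 6, 0, 10, 9, 14, 2, 12, 15, 7, 13]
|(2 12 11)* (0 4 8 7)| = 12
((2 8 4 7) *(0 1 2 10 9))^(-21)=((0 1 2 8 4 7 10 9))^(-21)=(0 8 10 1 4 9 2 7)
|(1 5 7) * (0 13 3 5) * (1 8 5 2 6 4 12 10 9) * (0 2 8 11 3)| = 70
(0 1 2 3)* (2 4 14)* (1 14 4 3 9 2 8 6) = [14, 3, 9, 0, 4, 5, 1, 7, 6, 2, 10, 11, 12, 13, 8] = (0 14 8 6 1 3)(2 9)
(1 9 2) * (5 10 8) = (1 9 2)(5 10 8) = [0, 9, 1, 3, 4, 10, 6, 7, 5, 2, 8]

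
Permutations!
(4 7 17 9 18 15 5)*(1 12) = [0, 12, 2, 3, 7, 4, 6, 17, 8, 18, 10, 11, 1, 13, 14, 5, 16, 9, 15] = (1 12)(4 7 17 9 18 15 5)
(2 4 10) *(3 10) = (2 4 3 10) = [0, 1, 4, 10, 3, 5, 6, 7, 8, 9, 2]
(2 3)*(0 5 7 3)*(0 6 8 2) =(0 5 7 3)(2 6 8) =[5, 1, 6, 0, 4, 7, 8, 3, 2]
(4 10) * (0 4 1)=(0 4 10 1)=[4, 0, 2, 3, 10, 5, 6, 7, 8, 9, 1]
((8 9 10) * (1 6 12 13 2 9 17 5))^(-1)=(1 5 17 8 10 9 2 13 12 6)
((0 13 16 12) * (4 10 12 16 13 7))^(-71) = ((16)(0 7 4 10 12))^(-71) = (16)(0 12 10 4 7)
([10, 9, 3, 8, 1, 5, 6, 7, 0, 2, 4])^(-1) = [8, 4, 9, 2, 10, 5, 6, 7, 3, 1, 0]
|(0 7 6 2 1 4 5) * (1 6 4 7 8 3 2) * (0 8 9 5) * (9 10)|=|(0 10 9 5 8 3 2 6 1 7 4)|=11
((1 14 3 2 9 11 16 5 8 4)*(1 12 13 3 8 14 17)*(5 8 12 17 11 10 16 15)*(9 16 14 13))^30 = (1 8 3 15 17 16 13 11 4 2 5)(9 14)(10 12)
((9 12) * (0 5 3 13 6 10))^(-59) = ((0 5 3 13 6 10)(9 12))^(-59) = (0 5 3 13 6 10)(9 12)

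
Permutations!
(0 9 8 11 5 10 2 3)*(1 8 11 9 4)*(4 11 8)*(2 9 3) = (0 11 5 10 9 8 3)(1 4) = [11, 4, 2, 0, 1, 10, 6, 7, 3, 8, 9, 5]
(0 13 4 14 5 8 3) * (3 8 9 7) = [13, 1, 2, 0, 14, 9, 6, 3, 8, 7, 10, 11, 12, 4, 5] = (0 13 4 14 5 9 7 3)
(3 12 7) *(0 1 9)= (0 1 9)(3 12 7)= [1, 9, 2, 12, 4, 5, 6, 3, 8, 0, 10, 11, 7]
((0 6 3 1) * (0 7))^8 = ((0 6 3 1 7))^8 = (0 1 6 7 3)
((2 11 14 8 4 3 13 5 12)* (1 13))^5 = ((1 13 5 12 2 11 14 8 4 3))^5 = (1 11)(2 3)(4 12)(5 8)(13 14)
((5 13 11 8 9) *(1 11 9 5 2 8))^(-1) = (1 11)(2 9 13 5 8)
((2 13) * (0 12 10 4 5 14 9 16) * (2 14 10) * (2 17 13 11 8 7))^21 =((0 12 17 13 14 9 16)(2 11 8 7)(4 5 10))^21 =(17)(2 11 8 7)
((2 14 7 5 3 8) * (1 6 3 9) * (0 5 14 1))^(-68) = ((0 5 9)(1 6 3 8 2)(7 14))^(-68) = (14)(0 5 9)(1 3 2 6 8)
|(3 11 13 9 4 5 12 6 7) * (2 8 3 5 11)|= 12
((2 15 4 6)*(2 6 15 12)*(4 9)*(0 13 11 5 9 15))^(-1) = (15)(0 4 9 5 11 13)(2 12) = ((15)(0 13 11 5 9 4)(2 12))^(-1)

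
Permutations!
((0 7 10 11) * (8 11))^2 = ((0 7 10 8 11))^2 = (0 10 11 7 8)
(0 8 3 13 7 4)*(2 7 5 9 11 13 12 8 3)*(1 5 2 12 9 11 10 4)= [3, 5, 7, 9, 0, 11, 6, 1, 12, 10, 4, 13, 8, 2]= (0 3 9 10 4)(1 5 11 13 2 7)(8 12)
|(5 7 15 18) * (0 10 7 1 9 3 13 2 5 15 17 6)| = |(0 10 7 17 6)(1 9 3 13 2 5)(15 18)| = 30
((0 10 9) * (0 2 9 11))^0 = (11)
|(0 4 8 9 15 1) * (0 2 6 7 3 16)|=|(0 4 8 9 15 1 2 6 7 3 16)|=11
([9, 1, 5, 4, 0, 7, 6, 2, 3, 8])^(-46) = (0 4 3 8 9)(2 7 5)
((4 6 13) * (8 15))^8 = (15)(4 13 6)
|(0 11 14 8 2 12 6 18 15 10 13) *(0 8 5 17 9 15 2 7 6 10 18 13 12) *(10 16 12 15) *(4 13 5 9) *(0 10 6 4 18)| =|(0 11 14 9 6 5 17 18 2 10 15)(4 13 8 7)(12 16)| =44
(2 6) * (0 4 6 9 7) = (0 4 6 2 9 7) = [4, 1, 9, 3, 6, 5, 2, 0, 8, 7]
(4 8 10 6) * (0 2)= (0 2)(4 8 10 6)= [2, 1, 0, 3, 8, 5, 4, 7, 10, 9, 6]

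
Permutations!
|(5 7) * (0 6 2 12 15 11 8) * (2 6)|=6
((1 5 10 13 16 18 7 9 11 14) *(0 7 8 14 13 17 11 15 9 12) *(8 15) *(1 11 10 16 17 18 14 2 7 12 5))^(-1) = (0 12)(2 8 9 15 18 10 17 13 11 14 16 5 7)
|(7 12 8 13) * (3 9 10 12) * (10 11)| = 8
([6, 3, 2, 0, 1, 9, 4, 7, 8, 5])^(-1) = (0 3 1 4 6)(5 9)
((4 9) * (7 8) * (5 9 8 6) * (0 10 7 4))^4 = (0 5 7)(6 10 9) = ((0 10 7 6 5 9)(4 8))^4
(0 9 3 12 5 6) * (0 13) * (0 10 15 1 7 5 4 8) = [9, 7, 2, 12, 8, 6, 13, 5, 0, 3, 15, 11, 4, 10, 14, 1] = (0 9 3 12 4 8)(1 7 5 6 13 10 15)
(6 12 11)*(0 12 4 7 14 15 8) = (0 12 11 6 4 7 14 15 8) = [12, 1, 2, 3, 7, 5, 4, 14, 0, 9, 10, 6, 11, 13, 15, 8]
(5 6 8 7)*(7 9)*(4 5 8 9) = [0, 1, 2, 3, 5, 6, 9, 8, 4, 7] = (4 5 6 9 7 8)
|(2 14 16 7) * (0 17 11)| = |(0 17 11)(2 14 16 7)| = 12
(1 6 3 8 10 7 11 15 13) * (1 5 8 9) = (1 6 3 9)(5 8 10 7 11 15 13) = [0, 6, 2, 9, 4, 8, 3, 11, 10, 1, 7, 15, 12, 5, 14, 13]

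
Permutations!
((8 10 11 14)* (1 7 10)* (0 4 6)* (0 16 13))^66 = ((0 4 6 16 13)(1 7 10 11 14 8))^66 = (0 4 6 16 13)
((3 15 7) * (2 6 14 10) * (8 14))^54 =(15)(2 10 14 8 6)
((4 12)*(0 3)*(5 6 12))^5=((0 3)(4 5 6 12))^5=(0 3)(4 5 6 12)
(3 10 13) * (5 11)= (3 10 13)(5 11)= [0, 1, 2, 10, 4, 11, 6, 7, 8, 9, 13, 5, 12, 3]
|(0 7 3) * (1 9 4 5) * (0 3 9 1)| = 5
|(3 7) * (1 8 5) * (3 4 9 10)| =15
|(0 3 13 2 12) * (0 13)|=|(0 3)(2 12 13)|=6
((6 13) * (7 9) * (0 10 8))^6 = ((0 10 8)(6 13)(7 9))^6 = (13)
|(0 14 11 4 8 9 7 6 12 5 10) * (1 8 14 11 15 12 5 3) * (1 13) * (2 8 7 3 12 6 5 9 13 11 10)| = |(0 10)(1 7 5 2 8 13)(3 11 4 14 15 6 9)| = 42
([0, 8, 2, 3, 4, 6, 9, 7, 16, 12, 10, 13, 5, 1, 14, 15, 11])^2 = [0, 16, 2, 3, 4, 9, 12, 7, 11, 5, 10, 1, 6, 8, 14, 15, 13]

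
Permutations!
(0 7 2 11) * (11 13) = [7, 1, 13, 3, 4, 5, 6, 2, 8, 9, 10, 0, 12, 11] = (0 7 2 13 11)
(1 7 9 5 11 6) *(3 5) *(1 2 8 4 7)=(2 8 4 7 9 3 5 11 6)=[0, 1, 8, 5, 7, 11, 2, 9, 4, 3, 10, 6]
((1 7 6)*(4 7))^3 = (1 6 7 4)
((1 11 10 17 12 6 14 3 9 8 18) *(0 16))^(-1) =(0 16)(1 18 8 9 3 14 6 12 17 10 11)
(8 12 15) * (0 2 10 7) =[2, 1, 10, 3, 4, 5, 6, 0, 12, 9, 7, 11, 15, 13, 14, 8] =(0 2 10 7)(8 12 15)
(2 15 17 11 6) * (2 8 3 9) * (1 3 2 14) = (1 3 9 14)(2 15 17 11 6 8) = [0, 3, 15, 9, 4, 5, 8, 7, 2, 14, 10, 6, 12, 13, 1, 17, 16, 11]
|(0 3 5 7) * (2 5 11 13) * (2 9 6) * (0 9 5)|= 9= |(0 3 11 13 5 7 9 6 2)|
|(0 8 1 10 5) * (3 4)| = |(0 8 1 10 5)(3 4)| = 10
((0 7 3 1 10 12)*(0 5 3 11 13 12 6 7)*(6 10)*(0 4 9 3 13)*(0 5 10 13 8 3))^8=(0 9 4)(1 6 7 11 5 8 3)(10 12 13)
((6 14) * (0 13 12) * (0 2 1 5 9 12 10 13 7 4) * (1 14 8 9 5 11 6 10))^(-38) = ((0 7 4)(1 11 6 8 9 12 2 14 10 13))^(-38) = (0 7 4)(1 6 9 2 10)(8 12 14 13 11)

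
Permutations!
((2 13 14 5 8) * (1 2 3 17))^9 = ((1 2 13 14 5 8 3 17))^9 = (1 2 13 14 5 8 3 17)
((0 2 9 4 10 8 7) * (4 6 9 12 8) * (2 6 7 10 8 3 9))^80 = (0 12 7 2 9 6 3)(4 10 8)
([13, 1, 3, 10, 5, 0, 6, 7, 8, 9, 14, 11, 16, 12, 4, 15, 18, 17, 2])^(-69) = (0 14 2 12 5 10 18 13 4 3 16)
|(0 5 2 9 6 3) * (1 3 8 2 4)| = |(0 5 4 1 3)(2 9 6 8)| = 20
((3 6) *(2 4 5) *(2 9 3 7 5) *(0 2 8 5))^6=((0 2 4 8 5 9 3 6 7))^6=(0 3 8)(2 6 5)(4 7 9)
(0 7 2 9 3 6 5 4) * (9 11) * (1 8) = (0 7 2 11 9 3 6 5 4)(1 8) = [7, 8, 11, 6, 0, 4, 5, 2, 1, 3, 10, 9]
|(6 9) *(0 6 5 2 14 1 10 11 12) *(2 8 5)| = 18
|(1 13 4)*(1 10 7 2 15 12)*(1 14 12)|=|(1 13 4 10 7 2 15)(12 14)|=14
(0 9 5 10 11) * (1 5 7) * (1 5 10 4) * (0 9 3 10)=(0 3 10 11 9 7 5 4 1)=[3, 0, 2, 10, 1, 4, 6, 5, 8, 7, 11, 9]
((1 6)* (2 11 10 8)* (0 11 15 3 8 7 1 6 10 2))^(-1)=((0 11 2 15 3 8)(1 10 7))^(-1)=(0 8 3 15 2 11)(1 7 10)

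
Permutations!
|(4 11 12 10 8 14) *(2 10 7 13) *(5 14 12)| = 12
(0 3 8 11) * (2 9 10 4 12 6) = (0 3 8 11)(2 9 10 4 12 6) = [3, 1, 9, 8, 12, 5, 2, 7, 11, 10, 4, 0, 6]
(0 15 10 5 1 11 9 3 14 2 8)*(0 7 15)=(1 11 9 3 14 2 8 7 15 10 5)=[0, 11, 8, 14, 4, 1, 6, 15, 7, 3, 5, 9, 12, 13, 2, 10]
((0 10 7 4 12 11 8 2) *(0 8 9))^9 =(0 7 12 9 10 4 11)(2 8)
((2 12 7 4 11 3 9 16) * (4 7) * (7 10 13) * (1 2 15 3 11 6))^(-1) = (1 6 4 12 2)(3 15 16 9)(7 13 10)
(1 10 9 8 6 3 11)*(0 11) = (0 11 1 10 9 8 6 3) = [11, 10, 2, 0, 4, 5, 3, 7, 6, 8, 9, 1]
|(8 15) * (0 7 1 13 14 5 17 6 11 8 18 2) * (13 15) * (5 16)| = |(0 7 1 15 18 2)(5 17 6 11 8 13 14 16)| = 24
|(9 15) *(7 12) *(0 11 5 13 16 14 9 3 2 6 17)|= |(0 11 5 13 16 14 9 15 3 2 6 17)(7 12)|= 12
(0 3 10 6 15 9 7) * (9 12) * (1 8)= (0 3 10 6 15 12 9 7)(1 8)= [3, 8, 2, 10, 4, 5, 15, 0, 1, 7, 6, 11, 9, 13, 14, 12]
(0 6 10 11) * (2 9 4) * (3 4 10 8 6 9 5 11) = [9, 1, 5, 4, 2, 11, 8, 7, 6, 10, 3, 0] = (0 9 10 3 4 2 5 11)(6 8)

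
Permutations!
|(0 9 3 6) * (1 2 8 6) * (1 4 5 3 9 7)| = |(9)(0 7 1 2 8 6)(3 4 5)| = 6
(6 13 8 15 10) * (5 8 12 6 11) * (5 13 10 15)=(15)(5 8)(6 10 11 13 12)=[0, 1, 2, 3, 4, 8, 10, 7, 5, 9, 11, 13, 6, 12, 14, 15]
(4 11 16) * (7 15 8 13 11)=(4 7 15 8 13 11 16)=[0, 1, 2, 3, 7, 5, 6, 15, 13, 9, 10, 16, 12, 11, 14, 8, 4]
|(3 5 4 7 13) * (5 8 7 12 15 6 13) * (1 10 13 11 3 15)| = |(1 10 13 15 6 11 3 8 7 5 4 12)| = 12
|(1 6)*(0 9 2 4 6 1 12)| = 6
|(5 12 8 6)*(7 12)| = 5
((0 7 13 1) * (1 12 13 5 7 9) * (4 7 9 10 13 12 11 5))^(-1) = (0 1 9 5 11 13 10)(4 7) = ((0 10 13 11 5 9 1)(4 7))^(-1)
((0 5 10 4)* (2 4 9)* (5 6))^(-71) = ((0 6 5 10 9 2 4))^(-71) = (0 4 2 9 10 5 6)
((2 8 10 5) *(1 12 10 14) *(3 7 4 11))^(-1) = (1 14 8 2 5 10 12)(3 11 4 7)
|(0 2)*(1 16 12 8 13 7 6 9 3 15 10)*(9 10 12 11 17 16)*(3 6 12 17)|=20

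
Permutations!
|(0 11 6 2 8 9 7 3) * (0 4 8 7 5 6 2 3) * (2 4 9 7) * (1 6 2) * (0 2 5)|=10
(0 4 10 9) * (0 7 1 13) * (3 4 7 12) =(0 7 1 13)(3 4 10 9 12) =[7, 13, 2, 4, 10, 5, 6, 1, 8, 12, 9, 11, 3, 0]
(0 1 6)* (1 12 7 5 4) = (0 12 7 5 4 1 6) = [12, 6, 2, 3, 1, 4, 0, 5, 8, 9, 10, 11, 7]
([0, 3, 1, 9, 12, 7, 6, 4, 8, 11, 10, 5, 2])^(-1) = (1 2 12 4 7 5 11 9 3)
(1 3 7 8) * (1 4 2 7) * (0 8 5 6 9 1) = [8, 3, 7, 0, 2, 6, 9, 5, 4, 1] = (0 8 4 2 7 5 6 9 1 3)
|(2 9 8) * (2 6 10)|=5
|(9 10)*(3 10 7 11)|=|(3 10 9 7 11)|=5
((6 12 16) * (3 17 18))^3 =((3 17 18)(6 12 16))^3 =(18)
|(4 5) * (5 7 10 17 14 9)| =7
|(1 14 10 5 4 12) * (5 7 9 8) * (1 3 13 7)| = 24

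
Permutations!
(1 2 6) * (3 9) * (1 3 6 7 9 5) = (1 2 7 9 6 3 5) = [0, 2, 7, 5, 4, 1, 3, 9, 8, 6]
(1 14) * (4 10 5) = (1 14)(4 10 5) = [0, 14, 2, 3, 10, 4, 6, 7, 8, 9, 5, 11, 12, 13, 1]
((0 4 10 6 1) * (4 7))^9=(0 10)(1 4)(6 7)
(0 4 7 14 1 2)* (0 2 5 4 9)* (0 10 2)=(0 9 10 2)(1 5 4 7 14)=[9, 5, 0, 3, 7, 4, 6, 14, 8, 10, 2, 11, 12, 13, 1]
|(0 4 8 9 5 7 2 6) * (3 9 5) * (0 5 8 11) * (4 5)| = |(0 5 7 2 6 4 11)(3 9)| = 14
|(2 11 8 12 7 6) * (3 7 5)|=|(2 11 8 12 5 3 7 6)|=8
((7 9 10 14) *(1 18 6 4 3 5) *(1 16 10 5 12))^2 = (1 6 3)(4 12 18)(5 10 7)(9 16 14)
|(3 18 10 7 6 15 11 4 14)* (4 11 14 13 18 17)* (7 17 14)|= 30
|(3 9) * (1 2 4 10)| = |(1 2 4 10)(3 9)| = 4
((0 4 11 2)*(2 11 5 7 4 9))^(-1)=(11)(0 2 9)(4 7 5)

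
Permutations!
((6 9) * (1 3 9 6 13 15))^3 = (1 13 3 15 9)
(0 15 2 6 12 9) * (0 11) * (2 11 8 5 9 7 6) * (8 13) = (0 15 11)(5 9 13 8)(6 12 7) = [15, 1, 2, 3, 4, 9, 12, 6, 5, 13, 10, 0, 7, 8, 14, 11]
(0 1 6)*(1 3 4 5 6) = (0 3 4 5 6) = [3, 1, 2, 4, 5, 6, 0]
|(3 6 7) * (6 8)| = 4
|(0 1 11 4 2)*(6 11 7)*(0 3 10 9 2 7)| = 4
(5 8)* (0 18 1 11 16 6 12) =(0 18 1 11 16 6 12)(5 8) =[18, 11, 2, 3, 4, 8, 12, 7, 5, 9, 10, 16, 0, 13, 14, 15, 6, 17, 1]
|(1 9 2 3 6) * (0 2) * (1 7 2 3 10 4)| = 9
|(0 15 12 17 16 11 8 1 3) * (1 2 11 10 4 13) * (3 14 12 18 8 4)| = 15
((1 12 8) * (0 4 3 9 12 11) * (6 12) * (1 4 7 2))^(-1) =(0 11 1 2 7)(3 4 8 12 6 9)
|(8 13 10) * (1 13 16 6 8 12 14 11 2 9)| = |(1 13 10 12 14 11 2 9)(6 8 16)| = 24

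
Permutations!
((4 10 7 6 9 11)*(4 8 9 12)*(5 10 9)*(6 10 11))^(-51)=((4 9 6 12)(5 11 8)(7 10))^(-51)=(4 9 6 12)(7 10)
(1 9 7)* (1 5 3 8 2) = (1 9 7 5 3 8 2) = [0, 9, 1, 8, 4, 3, 6, 5, 2, 7]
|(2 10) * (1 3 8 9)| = 4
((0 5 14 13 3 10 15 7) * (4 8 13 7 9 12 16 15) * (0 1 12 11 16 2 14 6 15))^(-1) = (0 16 11 9 15 6 5)(1 7 14 2 12)(3 13 8 4 10)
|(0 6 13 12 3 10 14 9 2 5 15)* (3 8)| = 12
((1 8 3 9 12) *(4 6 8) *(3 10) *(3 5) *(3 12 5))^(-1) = (1 12 5 9 3 10 8 6 4)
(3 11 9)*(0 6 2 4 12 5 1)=(0 6 2 4 12 5 1)(3 11 9)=[6, 0, 4, 11, 12, 1, 2, 7, 8, 3, 10, 9, 5]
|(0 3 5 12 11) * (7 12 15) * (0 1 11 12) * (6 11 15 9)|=|(0 3 5 9 6 11 1 15 7)|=9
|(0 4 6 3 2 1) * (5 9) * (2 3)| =|(0 4 6 2 1)(5 9)| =10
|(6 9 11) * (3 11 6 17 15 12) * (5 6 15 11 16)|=14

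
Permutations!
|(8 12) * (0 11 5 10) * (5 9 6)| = 6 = |(0 11 9 6 5 10)(8 12)|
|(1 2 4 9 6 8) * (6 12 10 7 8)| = |(1 2 4 9 12 10 7 8)| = 8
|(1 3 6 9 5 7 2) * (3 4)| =8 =|(1 4 3 6 9 5 7 2)|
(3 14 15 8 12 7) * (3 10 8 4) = (3 14 15 4)(7 10 8 12) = [0, 1, 2, 14, 3, 5, 6, 10, 12, 9, 8, 11, 7, 13, 15, 4]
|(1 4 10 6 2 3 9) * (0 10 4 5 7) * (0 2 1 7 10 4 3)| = 12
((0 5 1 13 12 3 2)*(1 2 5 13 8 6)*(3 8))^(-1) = ((0 13 12 8 6 1 3 5 2))^(-1) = (0 2 5 3 1 6 8 12 13)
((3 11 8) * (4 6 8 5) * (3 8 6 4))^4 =((3 11 5))^4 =(3 11 5)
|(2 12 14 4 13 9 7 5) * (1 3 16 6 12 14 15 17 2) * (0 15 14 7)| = 15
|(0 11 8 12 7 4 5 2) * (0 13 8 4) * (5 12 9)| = 5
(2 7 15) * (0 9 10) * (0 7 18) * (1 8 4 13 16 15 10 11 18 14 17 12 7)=(0 9 11 18)(1 8 4 13 16 15 2 14 17 12 7 10)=[9, 8, 14, 3, 13, 5, 6, 10, 4, 11, 1, 18, 7, 16, 17, 2, 15, 12, 0]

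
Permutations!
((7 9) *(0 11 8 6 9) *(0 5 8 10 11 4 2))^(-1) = ((0 4 2)(5 8 6 9 7)(10 11))^(-1) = (0 2 4)(5 7 9 6 8)(10 11)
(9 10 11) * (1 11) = [0, 11, 2, 3, 4, 5, 6, 7, 8, 10, 1, 9] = (1 11 9 10)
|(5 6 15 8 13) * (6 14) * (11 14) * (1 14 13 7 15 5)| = 6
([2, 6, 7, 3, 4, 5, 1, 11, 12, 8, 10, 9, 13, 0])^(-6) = [7, 1, 11, 3, 4, 5, 6, 9, 13, 12, 10, 8, 0, 2]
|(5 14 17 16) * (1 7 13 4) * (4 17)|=|(1 7 13 17 16 5 14 4)|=8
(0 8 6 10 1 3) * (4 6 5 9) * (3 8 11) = (0 11 3)(1 8 5 9 4 6 10) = [11, 8, 2, 0, 6, 9, 10, 7, 5, 4, 1, 3]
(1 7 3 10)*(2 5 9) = (1 7 3 10)(2 5 9) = [0, 7, 5, 10, 4, 9, 6, 3, 8, 2, 1]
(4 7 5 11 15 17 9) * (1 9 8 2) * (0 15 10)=(0 15 17 8 2 1 9 4 7 5 11 10)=[15, 9, 1, 3, 7, 11, 6, 5, 2, 4, 0, 10, 12, 13, 14, 17, 16, 8]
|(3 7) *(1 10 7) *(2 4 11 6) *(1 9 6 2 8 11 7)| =8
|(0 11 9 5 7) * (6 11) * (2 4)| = 6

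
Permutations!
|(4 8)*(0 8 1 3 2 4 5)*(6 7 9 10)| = 12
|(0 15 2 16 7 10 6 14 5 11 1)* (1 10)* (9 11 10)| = 12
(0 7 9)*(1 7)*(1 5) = (0 5 1 7 9) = [5, 7, 2, 3, 4, 1, 6, 9, 8, 0]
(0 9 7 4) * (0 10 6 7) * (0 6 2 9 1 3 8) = (0 1 3 8)(2 9 6 7 4 10) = [1, 3, 9, 8, 10, 5, 7, 4, 0, 6, 2]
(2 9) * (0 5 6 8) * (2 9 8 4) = (9)(0 5 6 4 2 8) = [5, 1, 8, 3, 2, 6, 4, 7, 0, 9]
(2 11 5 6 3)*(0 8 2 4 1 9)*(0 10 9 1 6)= (0 8 2 11 5)(3 4 6)(9 10)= [8, 1, 11, 4, 6, 0, 3, 7, 2, 10, 9, 5]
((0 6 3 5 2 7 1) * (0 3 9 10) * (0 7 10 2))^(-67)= ((0 6 9 2 10 7 1 3 5))^(-67)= (0 7 6 1 9 3 2 5 10)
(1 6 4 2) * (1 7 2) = [0, 6, 7, 3, 1, 5, 4, 2] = (1 6 4)(2 7)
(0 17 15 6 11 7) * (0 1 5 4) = [17, 5, 2, 3, 0, 4, 11, 1, 8, 9, 10, 7, 12, 13, 14, 6, 16, 15] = (0 17 15 6 11 7 1 5 4)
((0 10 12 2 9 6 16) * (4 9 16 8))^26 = ((0 10 12 2 16)(4 9 6 8))^26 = (0 10 12 2 16)(4 6)(8 9)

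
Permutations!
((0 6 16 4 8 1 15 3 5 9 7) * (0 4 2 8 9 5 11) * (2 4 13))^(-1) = ((0 6 16 4 9 7 13 2 8 1 15 3 11))^(-1) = (0 11 3 15 1 8 2 13 7 9 4 16 6)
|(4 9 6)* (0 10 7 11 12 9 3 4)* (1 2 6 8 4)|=12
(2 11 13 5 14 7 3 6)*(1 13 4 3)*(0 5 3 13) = (0 5 14 7 1)(2 11 4 13 3 6) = [5, 0, 11, 6, 13, 14, 2, 1, 8, 9, 10, 4, 12, 3, 7]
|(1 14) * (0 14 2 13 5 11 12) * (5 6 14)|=20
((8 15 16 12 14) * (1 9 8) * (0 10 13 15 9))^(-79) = ((0 10 13 15 16 12 14 1)(8 9))^(-79) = (0 10 13 15 16 12 14 1)(8 9)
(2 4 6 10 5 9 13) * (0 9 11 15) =(0 9 13 2 4 6 10 5 11 15) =[9, 1, 4, 3, 6, 11, 10, 7, 8, 13, 5, 15, 12, 2, 14, 0]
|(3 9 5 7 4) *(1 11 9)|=7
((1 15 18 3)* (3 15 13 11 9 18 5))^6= (1 5 18 11)(3 15 9 13)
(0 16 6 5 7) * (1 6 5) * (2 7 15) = [16, 6, 7, 3, 4, 15, 1, 0, 8, 9, 10, 11, 12, 13, 14, 2, 5] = (0 16 5 15 2 7)(1 6)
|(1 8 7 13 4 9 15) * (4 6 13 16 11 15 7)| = 8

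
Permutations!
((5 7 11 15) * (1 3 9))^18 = ((1 3 9)(5 7 11 15))^18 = (5 11)(7 15)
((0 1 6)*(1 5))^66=(0 1)(5 6)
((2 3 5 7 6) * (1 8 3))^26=((1 8 3 5 7 6 2))^26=(1 6 5 8 2 7 3)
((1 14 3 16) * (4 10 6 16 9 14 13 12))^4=((1 13 12 4 10 6 16)(3 9 14))^4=(1 10 13 6 12 16 4)(3 9 14)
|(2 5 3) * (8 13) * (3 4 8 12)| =|(2 5 4 8 13 12 3)| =7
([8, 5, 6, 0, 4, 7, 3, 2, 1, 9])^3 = (9)(0 5 6 8 7 3 1 2)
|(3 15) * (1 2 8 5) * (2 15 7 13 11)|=|(1 15 3 7 13 11 2 8 5)|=9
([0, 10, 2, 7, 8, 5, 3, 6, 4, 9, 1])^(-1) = (1 10)(3 6 7)(4 8)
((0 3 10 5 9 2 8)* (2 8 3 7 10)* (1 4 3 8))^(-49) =(0 7 10 5 9 1 4 3 2 8)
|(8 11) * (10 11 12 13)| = 5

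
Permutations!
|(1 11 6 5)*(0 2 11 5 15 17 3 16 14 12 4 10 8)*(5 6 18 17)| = |(0 2 11 18 17 3 16 14 12 4 10 8)(1 6 15 5)| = 12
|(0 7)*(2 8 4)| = 6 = |(0 7)(2 8 4)|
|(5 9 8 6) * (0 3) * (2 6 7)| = 6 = |(0 3)(2 6 5 9 8 7)|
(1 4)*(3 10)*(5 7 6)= (1 4)(3 10)(5 7 6)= [0, 4, 2, 10, 1, 7, 5, 6, 8, 9, 3]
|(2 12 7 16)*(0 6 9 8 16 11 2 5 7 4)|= 11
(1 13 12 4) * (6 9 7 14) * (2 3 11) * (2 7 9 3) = (1 13 12 4)(3 11 7 14 6) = [0, 13, 2, 11, 1, 5, 3, 14, 8, 9, 10, 7, 4, 12, 6]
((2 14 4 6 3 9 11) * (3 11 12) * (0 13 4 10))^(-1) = ((0 13 4 6 11 2 14 10)(3 9 12))^(-1) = (0 10 14 2 11 6 4 13)(3 12 9)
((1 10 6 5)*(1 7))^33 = (1 5 10 7 6)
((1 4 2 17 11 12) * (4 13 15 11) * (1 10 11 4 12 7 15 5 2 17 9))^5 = (4 7 10 17 15 11 12) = ((1 13 5 2 9)(4 17 12 10 11 7 15))^5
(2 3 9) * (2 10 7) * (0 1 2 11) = (0 1 2 3 9 10 7 11) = [1, 2, 3, 9, 4, 5, 6, 11, 8, 10, 7, 0]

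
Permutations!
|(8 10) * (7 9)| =|(7 9)(8 10)| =2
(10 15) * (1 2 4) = (1 2 4)(10 15) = [0, 2, 4, 3, 1, 5, 6, 7, 8, 9, 15, 11, 12, 13, 14, 10]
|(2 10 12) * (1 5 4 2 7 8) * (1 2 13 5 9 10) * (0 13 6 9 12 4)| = 60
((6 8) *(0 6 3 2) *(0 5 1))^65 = ((0 6 8 3 2 5 1))^65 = (0 8 2 1 6 3 5)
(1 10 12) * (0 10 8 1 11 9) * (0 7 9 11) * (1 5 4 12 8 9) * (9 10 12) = (0 12)(1 10 8 5 4 9 7) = [12, 10, 2, 3, 9, 4, 6, 1, 5, 7, 8, 11, 0]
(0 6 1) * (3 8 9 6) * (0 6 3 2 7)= (0 2 7)(1 6)(3 8 9)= [2, 6, 7, 8, 4, 5, 1, 0, 9, 3]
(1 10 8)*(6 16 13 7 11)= (1 10 8)(6 16 13 7 11)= [0, 10, 2, 3, 4, 5, 16, 11, 1, 9, 8, 6, 12, 7, 14, 15, 13]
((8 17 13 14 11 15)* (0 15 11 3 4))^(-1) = ((0 15 8 17 13 14 3 4))^(-1) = (0 4 3 14 13 17 8 15)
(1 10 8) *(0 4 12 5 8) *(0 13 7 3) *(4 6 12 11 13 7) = (0 6 12 5 8 1 10 7 3)(4 11 13) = [6, 10, 2, 0, 11, 8, 12, 3, 1, 9, 7, 13, 5, 4]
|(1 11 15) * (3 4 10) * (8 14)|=6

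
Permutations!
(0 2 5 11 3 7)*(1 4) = (0 2 5 11 3 7)(1 4) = [2, 4, 5, 7, 1, 11, 6, 0, 8, 9, 10, 3]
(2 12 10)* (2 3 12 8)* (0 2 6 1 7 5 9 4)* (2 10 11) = [10, 7, 8, 12, 0, 9, 1, 5, 6, 4, 3, 2, 11] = (0 10 3 12 11 2 8 6 1 7 5 9 4)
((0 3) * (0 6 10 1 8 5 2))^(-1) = (0 2 5 8 1 10 6 3)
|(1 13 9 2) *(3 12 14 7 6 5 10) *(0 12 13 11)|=|(0 12 14 7 6 5 10 3 13 9 2 1 11)|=13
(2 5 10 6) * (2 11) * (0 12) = (0 12)(2 5 10 6 11) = [12, 1, 5, 3, 4, 10, 11, 7, 8, 9, 6, 2, 0]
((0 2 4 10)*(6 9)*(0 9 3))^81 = (0 9 2 6 4 3 10)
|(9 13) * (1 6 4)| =|(1 6 4)(9 13)| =6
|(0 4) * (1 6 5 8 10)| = |(0 4)(1 6 5 8 10)| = 10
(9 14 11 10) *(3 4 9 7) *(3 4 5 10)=[0, 1, 2, 5, 9, 10, 6, 4, 8, 14, 7, 3, 12, 13, 11]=(3 5 10 7 4 9 14 11)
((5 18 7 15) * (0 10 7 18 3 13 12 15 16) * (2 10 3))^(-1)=((18)(0 3 13 12 15 5 2 10 7 16))^(-1)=(18)(0 16 7 10 2 5 15 12 13 3)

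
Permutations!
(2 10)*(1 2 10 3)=(10)(1 2 3)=[0, 2, 3, 1, 4, 5, 6, 7, 8, 9, 10]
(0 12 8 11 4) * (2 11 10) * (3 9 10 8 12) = [3, 1, 11, 9, 0, 5, 6, 7, 8, 10, 2, 4, 12] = (12)(0 3 9 10 2 11 4)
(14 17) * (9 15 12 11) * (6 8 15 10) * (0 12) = (0 12 11 9 10 6 8 15)(14 17) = [12, 1, 2, 3, 4, 5, 8, 7, 15, 10, 6, 9, 11, 13, 17, 0, 16, 14]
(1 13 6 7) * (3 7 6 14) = (1 13 14 3 7) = [0, 13, 2, 7, 4, 5, 6, 1, 8, 9, 10, 11, 12, 14, 3]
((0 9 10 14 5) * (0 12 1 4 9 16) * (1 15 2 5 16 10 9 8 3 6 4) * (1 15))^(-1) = ((0 10 14 16)(1 15 2 5 12)(3 6 4 8))^(-1) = (0 16 14 10)(1 12 5 2 15)(3 8 4 6)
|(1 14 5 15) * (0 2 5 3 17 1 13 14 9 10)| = |(0 2 5 15 13 14 3 17 1 9 10)| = 11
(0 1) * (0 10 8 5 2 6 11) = [1, 10, 6, 3, 4, 2, 11, 7, 5, 9, 8, 0] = (0 1 10 8 5 2 6 11)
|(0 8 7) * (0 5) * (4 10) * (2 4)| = 12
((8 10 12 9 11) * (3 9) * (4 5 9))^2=((3 4 5 9 11 8 10 12))^2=(3 5 11 10)(4 9 8 12)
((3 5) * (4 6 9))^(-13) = ((3 5)(4 6 9))^(-13) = (3 5)(4 9 6)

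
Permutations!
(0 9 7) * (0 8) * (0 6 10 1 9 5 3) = (0 5 3)(1 9 7 8 6 10) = [5, 9, 2, 0, 4, 3, 10, 8, 6, 7, 1]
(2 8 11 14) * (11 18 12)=[0, 1, 8, 3, 4, 5, 6, 7, 18, 9, 10, 14, 11, 13, 2, 15, 16, 17, 12]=(2 8 18 12 11 14)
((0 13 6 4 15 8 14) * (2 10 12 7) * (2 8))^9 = (0 8 12 2 4 13 14 7 10 15 6)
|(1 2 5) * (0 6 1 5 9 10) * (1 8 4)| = |(0 6 8 4 1 2 9 10)| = 8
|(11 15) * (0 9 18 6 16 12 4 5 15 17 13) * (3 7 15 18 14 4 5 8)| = |(0 9 14 4 8 3 7 15 11 17 13)(5 18 6 16 12)| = 55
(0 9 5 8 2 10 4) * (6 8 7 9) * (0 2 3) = (0 6 8 3)(2 10 4)(5 7 9) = [6, 1, 10, 0, 2, 7, 8, 9, 3, 5, 4]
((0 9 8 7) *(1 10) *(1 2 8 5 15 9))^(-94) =(0 10 8)(1 2 7)(5 9 15)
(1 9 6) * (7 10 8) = (1 9 6)(7 10 8) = [0, 9, 2, 3, 4, 5, 1, 10, 7, 6, 8]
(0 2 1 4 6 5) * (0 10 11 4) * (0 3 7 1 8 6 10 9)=(0 2 8 6 5 9)(1 3 7)(4 10 11)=[2, 3, 8, 7, 10, 9, 5, 1, 6, 0, 11, 4]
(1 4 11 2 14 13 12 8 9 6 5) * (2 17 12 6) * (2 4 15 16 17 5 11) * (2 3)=(1 15 16 17 12 8 9 4 3 2 14 13 6 11 5)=[0, 15, 14, 2, 3, 1, 11, 7, 9, 4, 10, 5, 8, 6, 13, 16, 17, 12]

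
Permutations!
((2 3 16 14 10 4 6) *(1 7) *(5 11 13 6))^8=(2 13 5 10 16)(3 6 11 4 14)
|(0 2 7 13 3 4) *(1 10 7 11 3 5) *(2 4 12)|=|(0 4)(1 10 7 13 5)(2 11 3 12)|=20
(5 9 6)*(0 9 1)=(0 9 6 5 1)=[9, 0, 2, 3, 4, 1, 5, 7, 8, 6]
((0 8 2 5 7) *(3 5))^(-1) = ((0 8 2 3 5 7))^(-1) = (0 7 5 3 2 8)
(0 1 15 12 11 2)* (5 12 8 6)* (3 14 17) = (0 1 15 8 6 5 12 11 2)(3 14 17) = [1, 15, 0, 14, 4, 12, 5, 7, 6, 9, 10, 2, 11, 13, 17, 8, 16, 3]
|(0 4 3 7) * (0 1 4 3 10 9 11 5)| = 9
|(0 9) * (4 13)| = |(0 9)(4 13)| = 2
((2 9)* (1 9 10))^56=((1 9 2 10))^56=(10)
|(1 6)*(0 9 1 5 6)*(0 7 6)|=|(0 9 1 7 6 5)|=6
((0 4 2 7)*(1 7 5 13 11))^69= (0 11 2 7 13 4 1 5)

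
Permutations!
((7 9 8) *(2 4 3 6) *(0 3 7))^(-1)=((0 3 6 2 4 7 9 8))^(-1)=(0 8 9 7 4 2 6 3)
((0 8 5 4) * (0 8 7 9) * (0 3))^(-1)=((0 7 9 3)(4 8 5))^(-1)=(0 3 9 7)(4 5 8)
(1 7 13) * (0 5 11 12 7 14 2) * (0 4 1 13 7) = (0 5 11 12)(1 14 2 4) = [5, 14, 4, 3, 1, 11, 6, 7, 8, 9, 10, 12, 0, 13, 2]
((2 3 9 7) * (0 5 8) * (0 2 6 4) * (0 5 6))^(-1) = (0 7 9 3 2 8 5 4 6)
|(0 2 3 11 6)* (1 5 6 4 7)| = 9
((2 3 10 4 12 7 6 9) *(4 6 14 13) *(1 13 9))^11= (14)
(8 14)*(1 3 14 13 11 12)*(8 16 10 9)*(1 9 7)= [0, 3, 2, 14, 4, 5, 6, 1, 13, 8, 7, 12, 9, 11, 16, 15, 10]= (1 3 14 16 10 7)(8 13 11 12 9)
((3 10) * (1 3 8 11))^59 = (1 11 8 10 3)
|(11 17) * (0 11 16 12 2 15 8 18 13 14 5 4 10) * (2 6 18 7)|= |(0 11 17 16 12 6 18 13 14 5 4 10)(2 15 8 7)|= 12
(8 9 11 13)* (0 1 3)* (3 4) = (0 1 4 3)(8 9 11 13) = [1, 4, 2, 0, 3, 5, 6, 7, 9, 11, 10, 13, 12, 8]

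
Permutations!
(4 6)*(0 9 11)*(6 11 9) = [6, 1, 2, 3, 11, 5, 4, 7, 8, 9, 10, 0] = (0 6 4 11)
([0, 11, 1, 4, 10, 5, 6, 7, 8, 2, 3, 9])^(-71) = (1 11 9 2)(3 4 10)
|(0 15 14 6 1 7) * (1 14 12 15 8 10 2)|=|(0 8 10 2 1 7)(6 14)(12 15)|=6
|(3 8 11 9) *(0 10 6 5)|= |(0 10 6 5)(3 8 11 9)|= 4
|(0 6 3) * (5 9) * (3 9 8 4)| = 7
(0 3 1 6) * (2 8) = (0 3 1 6)(2 8) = [3, 6, 8, 1, 4, 5, 0, 7, 2]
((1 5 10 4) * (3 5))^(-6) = ((1 3 5 10 4))^(-6) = (1 4 10 5 3)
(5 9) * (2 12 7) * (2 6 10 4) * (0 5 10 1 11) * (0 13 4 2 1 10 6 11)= (0 5 9 6 10 2 12 7 11 13 4 1)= [5, 0, 12, 3, 1, 9, 10, 11, 8, 6, 2, 13, 7, 4]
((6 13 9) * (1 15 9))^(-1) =((1 15 9 6 13))^(-1) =(1 13 6 9 15)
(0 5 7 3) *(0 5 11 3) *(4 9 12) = (0 11 3 5 7)(4 9 12) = [11, 1, 2, 5, 9, 7, 6, 0, 8, 12, 10, 3, 4]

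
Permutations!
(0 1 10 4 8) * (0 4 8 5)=(0 1 10 8 4 5)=[1, 10, 2, 3, 5, 0, 6, 7, 4, 9, 8]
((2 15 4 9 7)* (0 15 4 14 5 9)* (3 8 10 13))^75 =((0 15 14 5 9 7 2 4)(3 8 10 13))^75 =(0 5 2 15 9 4 14 7)(3 13 10 8)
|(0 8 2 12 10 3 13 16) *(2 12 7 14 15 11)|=|(0 8 12 10 3 13 16)(2 7 14 15 11)|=35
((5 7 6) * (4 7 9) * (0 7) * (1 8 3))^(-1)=(0 4 9 5 6 7)(1 3 8)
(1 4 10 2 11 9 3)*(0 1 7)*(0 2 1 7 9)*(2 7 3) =[3, 4, 11, 9, 10, 5, 6, 7, 8, 2, 1, 0] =(0 3 9 2 11)(1 4 10)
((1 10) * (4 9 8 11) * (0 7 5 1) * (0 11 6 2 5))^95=((0 7)(1 10 11 4 9 8 6 2 5))^95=(0 7)(1 8 10 6 11 2 4 5 9)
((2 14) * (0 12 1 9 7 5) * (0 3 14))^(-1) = (0 2 14 3 5 7 9 1 12)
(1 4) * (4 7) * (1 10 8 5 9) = (1 7 4 10 8 5 9) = [0, 7, 2, 3, 10, 9, 6, 4, 5, 1, 8]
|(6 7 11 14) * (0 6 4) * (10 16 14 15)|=|(0 6 7 11 15 10 16 14 4)|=9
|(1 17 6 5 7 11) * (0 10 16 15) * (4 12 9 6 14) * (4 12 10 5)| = |(0 5 7 11 1 17 14 12 9 6 4 10 16 15)| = 14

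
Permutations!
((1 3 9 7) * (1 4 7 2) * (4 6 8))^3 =(1 2 9 3)(4 8 6 7)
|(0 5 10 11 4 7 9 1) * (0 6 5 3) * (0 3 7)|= |(0 7 9 1 6 5 10 11 4)|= 9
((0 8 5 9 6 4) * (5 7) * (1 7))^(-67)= ((0 8 1 7 5 9 6 4))^(-67)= (0 9 1 4 5 8 6 7)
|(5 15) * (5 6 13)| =4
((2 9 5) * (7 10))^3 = (7 10)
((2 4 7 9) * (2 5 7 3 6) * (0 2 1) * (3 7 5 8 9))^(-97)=(0 2 4 7 3 6 1)(8 9)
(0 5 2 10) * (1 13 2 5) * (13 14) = (0 1 14 13 2 10) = [1, 14, 10, 3, 4, 5, 6, 7, 8, 9, 0, 11, 12, 2, 13]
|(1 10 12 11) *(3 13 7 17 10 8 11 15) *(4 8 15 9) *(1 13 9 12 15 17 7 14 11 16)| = |(1 17 10 15 3 9 4 8 16)(11 13 14)| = 9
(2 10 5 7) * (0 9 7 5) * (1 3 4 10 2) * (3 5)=(0 9 7 1 5 3 4 10)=[9, 5, 2, 4, 10, 3, 6, 1, 8, 7, 0]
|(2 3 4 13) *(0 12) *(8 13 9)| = 6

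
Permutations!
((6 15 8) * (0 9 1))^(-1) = (0 1 9)(6 8 15)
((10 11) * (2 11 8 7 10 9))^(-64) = (2 9 11)(7 8 10)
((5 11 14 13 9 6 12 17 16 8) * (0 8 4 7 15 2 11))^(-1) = (0 5 8)(2 15 7 4 16 17 12 6 9 13 14 11) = ((0 8 5)(2 11 14 13 9 6 12 17 16 4 7 15))^(-1)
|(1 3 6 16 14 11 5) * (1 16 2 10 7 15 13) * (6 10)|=12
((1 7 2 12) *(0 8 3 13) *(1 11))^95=(0 13 3 8)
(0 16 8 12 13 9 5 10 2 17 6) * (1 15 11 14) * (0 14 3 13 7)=(0 16 8 12 7)(1 15 11 3 13 9 5 10 2 17 6 14)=[16, 15, 17, 13, 4, 10, 14, 0, 12, 5, 2, 3, 7, 9, 1, 11, 8, 6]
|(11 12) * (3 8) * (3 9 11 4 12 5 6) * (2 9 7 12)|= 10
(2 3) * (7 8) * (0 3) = (0 3 2)(7 8) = [3, 1, 0, 2, 4, 5, 6, 8, 7]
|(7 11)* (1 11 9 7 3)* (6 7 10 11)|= |(1 6 7 9 10 11 3)|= 7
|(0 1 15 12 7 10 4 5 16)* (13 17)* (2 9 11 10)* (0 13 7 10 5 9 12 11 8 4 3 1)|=12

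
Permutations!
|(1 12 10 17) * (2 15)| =4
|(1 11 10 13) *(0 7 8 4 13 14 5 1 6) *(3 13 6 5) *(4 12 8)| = 28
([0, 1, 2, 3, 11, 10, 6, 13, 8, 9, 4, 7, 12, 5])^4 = (4 5 7)(10 13 11)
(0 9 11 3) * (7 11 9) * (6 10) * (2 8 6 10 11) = (0 7 2 8 6 11 3) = [7, 1, 8, 0, 4, 5, 11, 2, 6, 9, 10, 3]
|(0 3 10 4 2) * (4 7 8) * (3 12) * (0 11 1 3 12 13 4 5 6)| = |(0 13 4 2 11 1 3 10 7 8 5 6)| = 12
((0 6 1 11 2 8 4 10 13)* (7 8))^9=((0 6 1 11 2 7 8 4 10 13))^9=(0 13 10 4 8 7 2 11 1 6)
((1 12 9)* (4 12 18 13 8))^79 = ((1 18 13 8 4 12 9))^79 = (1 13 4 9 18 8 12)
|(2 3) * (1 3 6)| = 4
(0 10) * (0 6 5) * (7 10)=(0 7 10 6 5)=[7, 1, 2, 3, 4, 0, 5, 10, 8, 9, 6]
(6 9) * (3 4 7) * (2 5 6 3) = (2 5 6 9 3 4 7) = [0, 1, 5, 4, 7, 6, 9, 2, 8, 3]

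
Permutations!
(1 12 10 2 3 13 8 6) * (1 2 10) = (1 12)(2 3 13 8 6) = [0, 12, 3, 13, 4, 5, 2, 7, 6, 9, 10, 11, 1, 8]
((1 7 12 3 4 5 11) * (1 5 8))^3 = ((1 7 12 3 4 8)(5 11))^3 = (1 3)(4 7)(5 11)(8 12)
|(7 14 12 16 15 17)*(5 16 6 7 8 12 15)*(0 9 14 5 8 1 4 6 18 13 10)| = |(0 9 14 15 17 1 4 6 7 5 16 8 12 18 13 10)| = 16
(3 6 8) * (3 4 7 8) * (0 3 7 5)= (0 3 6 7 8 4 5)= [3, 1, 2, 6, 5, 0, 7, 8, 4]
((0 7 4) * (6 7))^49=(0 6 7 4)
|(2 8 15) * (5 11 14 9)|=|(2 8 15)(5 11 14 9)|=12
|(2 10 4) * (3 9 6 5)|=|(2 10 4)(3 9 6 5)|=12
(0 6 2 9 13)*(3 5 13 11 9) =(0 6 2 3 5 13)(9 11) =[6, 1, 3, 5, 4, 13, 2, 7, 8, 11, 10, 9, 12, 0]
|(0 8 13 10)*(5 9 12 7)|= |(0 8 13 10)(5 9 12 7)|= 4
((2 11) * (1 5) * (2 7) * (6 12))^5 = (1 5)(2 7 11)(6 12)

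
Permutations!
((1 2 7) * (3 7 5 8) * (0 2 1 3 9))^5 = (9)(3 7) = ((0 2 5 8 9)(3 7))^5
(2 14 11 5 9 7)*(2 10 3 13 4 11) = (2 14)(3 13 4 11 5 9 7 10) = [0, 1, 14, 13, 11, 9, 6, 10, 8, 7, 3, 5, 12, 4, 2]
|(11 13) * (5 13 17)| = |(5 13 11 17)| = 4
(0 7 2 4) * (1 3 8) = (0 7 2 4)(1 3 8) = [7, 3, 4, 8, 0, 5, 6, 2, 1]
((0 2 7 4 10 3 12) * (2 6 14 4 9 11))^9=(0 14 10 12 6 4 3)(2 7 9 11)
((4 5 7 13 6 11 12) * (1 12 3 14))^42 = ((1 12 4 5 7 13 6 11 3 14))^42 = (1 4 7 6 3)(5 13 11 14 12)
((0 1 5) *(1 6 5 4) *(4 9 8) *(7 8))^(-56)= (0 6 5)(1 4 8 7 9)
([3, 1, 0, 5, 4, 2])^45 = [3, 1, 0, 5, 4, 2]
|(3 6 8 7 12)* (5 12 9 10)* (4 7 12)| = 20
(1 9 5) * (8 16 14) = (1 9 5)(8 16 14) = [0, 9, 2, 3, 4, 1, 6, 7, 16, 5, 10, 11, 12, 13, 8, 15, 14]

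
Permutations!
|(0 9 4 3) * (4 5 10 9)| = |(0 4 3)(5 10 9)| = 3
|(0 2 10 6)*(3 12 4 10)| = |(0 2 3 12 4 10 6)| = 7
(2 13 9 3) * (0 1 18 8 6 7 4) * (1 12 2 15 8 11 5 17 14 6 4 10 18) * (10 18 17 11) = (0 12 2 13 9 3 15 8 4)(5 11)(6 7 18 10 17 14) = [12, 1, 13, 15, 0, 11, 7, 18, 4, 3, 17, 5, 2, 9, 6, 8, 16, 14, 10]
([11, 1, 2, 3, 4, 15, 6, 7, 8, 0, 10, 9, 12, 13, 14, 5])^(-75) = (5 15)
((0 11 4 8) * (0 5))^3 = (0 8 11 5 4)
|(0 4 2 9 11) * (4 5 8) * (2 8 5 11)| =|(0 11)(2 9)(4 8)| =2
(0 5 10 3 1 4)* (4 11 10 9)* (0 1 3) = (0 5 9 4 1 11 10) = [5, 11, 2, 3, 1, 9, 6, 7, 8, 4, 0, 10]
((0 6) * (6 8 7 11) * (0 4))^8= (0 7 6)(4 8 11)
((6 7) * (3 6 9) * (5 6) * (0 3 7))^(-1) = ((0 3 5 6)(7 9))^(-1) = (0 6 5 3)(7 9)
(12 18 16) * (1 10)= (1 10)(12 18 16)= [0, 10, 2, 3, 4, 5, 6, 7, 8, 9, 1, 11, 18, 13, 14, 15, 12, 17, 16]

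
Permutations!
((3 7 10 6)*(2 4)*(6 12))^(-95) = (12)(2 4)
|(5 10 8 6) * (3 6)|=|(3 6 5 10 8)|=5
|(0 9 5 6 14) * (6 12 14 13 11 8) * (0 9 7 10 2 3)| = |(0 7 10 2 3)(5 12 14 9)(6 13 11 8)| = 20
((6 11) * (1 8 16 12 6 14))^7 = ((1 8 16 12 6 11 14))^7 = (16)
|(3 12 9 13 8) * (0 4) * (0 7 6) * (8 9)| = 12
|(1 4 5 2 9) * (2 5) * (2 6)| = |(1 4 6 2 9)| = 5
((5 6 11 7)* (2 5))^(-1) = ((2 5 6 11 7))^(-1) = (2 7 11 6 5)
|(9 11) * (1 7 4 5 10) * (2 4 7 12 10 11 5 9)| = 15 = |(1 12 10)(2 4 9 5 11)|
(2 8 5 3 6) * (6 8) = (2 6)(3 8 5) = [0, 1, 6, 8, 4, 3, 2, 7, 5]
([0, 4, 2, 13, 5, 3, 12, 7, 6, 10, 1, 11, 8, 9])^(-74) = [0, 3, 2, 10, 13, 9, 12, 7, 6, 4, 5, 11, 8, 1]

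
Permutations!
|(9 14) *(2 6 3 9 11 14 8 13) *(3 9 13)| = |(2 6 9 8 3 13)(11 14)| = 6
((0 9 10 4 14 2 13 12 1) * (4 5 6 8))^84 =((0 9 10 5 6 8 4 14 2 13 12 1))^84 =(14)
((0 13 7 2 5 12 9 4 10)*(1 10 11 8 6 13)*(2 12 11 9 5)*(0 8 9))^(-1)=(0 4 9 11 5 12 7 13 6 8 10 1)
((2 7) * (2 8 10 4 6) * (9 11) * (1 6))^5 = ((1 6 2 7 8 10 4)(9 11))^5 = (1 10 7 6 4 8 2)(9 11)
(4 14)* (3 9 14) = (3 9 14 4) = [0, 1, 2, 9, 3, 5, 6, 7, 8, 14, 10, 11, 12, 13, 4]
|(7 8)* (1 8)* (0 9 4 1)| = 6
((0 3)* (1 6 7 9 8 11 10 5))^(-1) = ((0 3)(1 6 7 9 8 11 10 5))^(-1) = (0 3)(1 5 10 11 8 9 7 6)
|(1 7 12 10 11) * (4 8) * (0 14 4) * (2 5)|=|(0 14 4 8)(1 7 12 10 11)(2 5)|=20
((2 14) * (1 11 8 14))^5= ((1 11 8 14 2))^5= (14)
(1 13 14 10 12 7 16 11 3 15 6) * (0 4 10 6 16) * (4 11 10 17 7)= (0 11 3 15 16 10 12 4 17 7)(1 13 14 6)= [11, 13, 2, 15, 17, 5, 1, 0, 8, 9, 12, 3, 4, 14, 6, 16, 10, 7]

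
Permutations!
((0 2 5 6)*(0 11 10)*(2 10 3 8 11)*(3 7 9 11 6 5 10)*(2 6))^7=(0 8 10 3 2)(7 9 11)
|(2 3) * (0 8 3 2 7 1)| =|(0 8 3 7 1)| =5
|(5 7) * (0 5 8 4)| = 5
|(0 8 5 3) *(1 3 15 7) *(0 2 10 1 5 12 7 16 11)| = |(0 8 12 7 5 15 16 11)(1 3 2 10)| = 8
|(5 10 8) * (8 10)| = 2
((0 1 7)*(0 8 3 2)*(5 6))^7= (0 1 7 8 3 2)(5 6)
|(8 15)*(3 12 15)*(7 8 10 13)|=|(3 12 15 10 13 7 8)|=7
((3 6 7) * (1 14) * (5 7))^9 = (1 14)(3 6 5 7)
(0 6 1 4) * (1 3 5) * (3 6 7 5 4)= [7, 3, 2, 4, 0, 1, 6, 5]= (0 7 5 1 3 4)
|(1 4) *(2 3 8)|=|(1 4)(2 3 8)|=6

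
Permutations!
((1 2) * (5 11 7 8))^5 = (1 2)(5 11 7 8) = ((1 2)(5 11 7 8))^5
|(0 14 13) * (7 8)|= |(0 14 13)(7 8)|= 6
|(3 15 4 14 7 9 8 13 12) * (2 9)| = 10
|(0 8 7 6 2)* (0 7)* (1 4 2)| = |(0 8)(1 4 2 7 6)| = 10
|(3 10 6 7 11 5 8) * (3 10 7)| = |(3 7 11 5 8 10 6)| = 7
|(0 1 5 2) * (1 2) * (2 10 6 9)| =|(0 10 6 9 2)(1 5)| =10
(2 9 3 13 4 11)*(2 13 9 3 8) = (2 3 9 8)(4 11 13) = [0, 1, 3, 9, 11, 5, 6, 7, 2, 8, 10, 13, 12, 4]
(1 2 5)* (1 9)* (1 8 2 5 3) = (1 5 9 8 2 3) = [0, 5, 3, 1, 4, 9, 6, 7, 2, 8]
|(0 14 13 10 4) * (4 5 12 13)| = |(0 14 4)(5 12 13 10)| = 12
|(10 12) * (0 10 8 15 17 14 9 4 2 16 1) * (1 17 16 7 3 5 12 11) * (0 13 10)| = 12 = |(1 13 10 11)(2 7 3 5 12 8 15 16 17 14 9 4)|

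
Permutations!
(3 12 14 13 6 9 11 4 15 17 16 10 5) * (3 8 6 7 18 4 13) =[0, 1, 2, 12, 15, 8, 9, 18, 6, 11, 5, 13, 14, 7, 3, 17, 10, 16, 4] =(3 12 14)(4 15 17 16 10 5 8 6 9 11 13 7 18)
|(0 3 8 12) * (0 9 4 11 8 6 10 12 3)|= |(3 6 10 12 9 4 11 8)|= 8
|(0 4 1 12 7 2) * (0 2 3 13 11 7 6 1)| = 12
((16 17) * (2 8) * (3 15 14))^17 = (2 8)(3 14 15)(16 17)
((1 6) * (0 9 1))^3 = ((0 9 1 6))^3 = (0 6 1 9)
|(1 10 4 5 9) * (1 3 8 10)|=6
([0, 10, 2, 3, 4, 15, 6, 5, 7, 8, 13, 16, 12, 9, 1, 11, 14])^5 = (1 7 14 8 16 9 11 13 15 10 5)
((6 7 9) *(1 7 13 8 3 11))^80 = (13)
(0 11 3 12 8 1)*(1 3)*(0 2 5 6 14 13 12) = (0 11 1 2 5 6 14 13 12 8 3) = [11, 2, 5, 0, 4, 6, 14, 7, 3, 9, 10, 1, 8, 12, 13]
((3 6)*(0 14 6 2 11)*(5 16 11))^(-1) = (0 11 16 5 2 3 6 14)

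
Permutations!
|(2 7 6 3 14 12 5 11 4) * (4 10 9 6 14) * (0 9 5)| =|(0 9 6 3 4 2 7 14 12)(5 11 10)| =9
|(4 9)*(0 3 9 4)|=|(0 3 9)|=3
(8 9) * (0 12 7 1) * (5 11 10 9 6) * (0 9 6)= (0 12 7 1 9 8)(5 11 10 6)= [12, 9, 2, 3, 4, 11, 5, 1, 0, 8, 6, 10, 7]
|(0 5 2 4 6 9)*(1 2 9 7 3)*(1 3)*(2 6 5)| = 15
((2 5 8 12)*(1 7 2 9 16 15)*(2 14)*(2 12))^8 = ((1 7 14 12 9 16 15)(2 5 8))^8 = (1 7 14 12 9 16 15)(2 8 5)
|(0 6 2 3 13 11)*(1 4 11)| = |(0 6 2 3 13 1 4 11)| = 8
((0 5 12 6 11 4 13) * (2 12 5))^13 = ((0 2 12 6 11 4 13))^13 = (0 13 4 11 6 12 2)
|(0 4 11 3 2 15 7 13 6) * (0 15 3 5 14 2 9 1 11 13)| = |(0 4 13 6 15 7)(1 11 5 14 2 3 9)| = 42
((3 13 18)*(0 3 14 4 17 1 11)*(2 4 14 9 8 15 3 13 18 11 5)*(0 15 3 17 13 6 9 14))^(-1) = (0 14 18 3 8 9 6)(1 17 15 11 13 4 2 5)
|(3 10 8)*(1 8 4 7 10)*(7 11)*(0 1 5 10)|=|(0 1 8 3 5 10 4 11 7)|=9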